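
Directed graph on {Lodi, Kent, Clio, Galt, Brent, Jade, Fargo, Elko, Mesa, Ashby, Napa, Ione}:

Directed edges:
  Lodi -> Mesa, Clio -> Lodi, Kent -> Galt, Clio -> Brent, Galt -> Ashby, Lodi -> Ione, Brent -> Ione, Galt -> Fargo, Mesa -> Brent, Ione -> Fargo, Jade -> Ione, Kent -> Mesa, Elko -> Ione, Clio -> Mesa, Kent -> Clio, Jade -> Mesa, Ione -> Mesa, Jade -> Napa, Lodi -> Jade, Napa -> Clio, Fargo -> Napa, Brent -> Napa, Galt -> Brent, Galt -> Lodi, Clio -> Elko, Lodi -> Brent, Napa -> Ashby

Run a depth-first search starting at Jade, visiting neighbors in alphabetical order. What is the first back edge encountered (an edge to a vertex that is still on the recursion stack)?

Brent→Ione

DFS from Jade (visiting neighbors in alphabetical order); mark gray on enter, black on exit:
Jade gray
  Ione gray
    Fargo gray
      Napa gray
        Ashby gray
        Ashby black
        Clio gray
          Brent gray
            Brent→Ione: Ione is gray → back edge
First back edge: Brent → Ione.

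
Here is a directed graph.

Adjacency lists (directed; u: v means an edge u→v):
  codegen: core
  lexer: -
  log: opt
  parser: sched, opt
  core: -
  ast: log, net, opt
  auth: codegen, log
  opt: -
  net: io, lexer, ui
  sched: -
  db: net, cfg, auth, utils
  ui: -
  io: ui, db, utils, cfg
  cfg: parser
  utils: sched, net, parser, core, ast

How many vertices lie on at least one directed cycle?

5

A vertex is on a directed cycle iff it belongs to a strongly connected component of size ≥ 2 (or has a self-loop).
The vertices on cycles are {db, io, ast, net, utils} — 5 in total.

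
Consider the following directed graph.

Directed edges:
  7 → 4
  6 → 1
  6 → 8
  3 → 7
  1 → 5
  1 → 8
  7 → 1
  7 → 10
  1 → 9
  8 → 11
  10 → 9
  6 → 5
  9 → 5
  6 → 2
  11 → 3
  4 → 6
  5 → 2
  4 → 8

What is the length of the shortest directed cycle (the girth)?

5

For each vertex v, BFS finds the shortest path from v back to v.
The shortest such closed walk is 7 → 1 → 8 → 11 → 3 → 7, length 5.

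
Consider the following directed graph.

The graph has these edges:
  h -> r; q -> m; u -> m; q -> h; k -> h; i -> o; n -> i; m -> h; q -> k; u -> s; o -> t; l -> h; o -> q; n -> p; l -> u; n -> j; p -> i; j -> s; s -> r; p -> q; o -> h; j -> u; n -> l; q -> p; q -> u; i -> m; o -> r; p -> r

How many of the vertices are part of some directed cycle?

4

A vertex is on a directed cycle iff it belongs to a strongly connected component of size ≥ 2 (or has a self-loop).
The vertices on cycles are {i, o, p, q} — 4 in total.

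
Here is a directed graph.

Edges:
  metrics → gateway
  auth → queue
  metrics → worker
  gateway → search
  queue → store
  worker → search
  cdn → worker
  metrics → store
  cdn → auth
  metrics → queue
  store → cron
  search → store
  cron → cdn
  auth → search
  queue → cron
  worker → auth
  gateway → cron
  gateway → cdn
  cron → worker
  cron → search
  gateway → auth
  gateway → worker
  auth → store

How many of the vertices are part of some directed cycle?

A vertex is on a directed cycle iff it belongs to a strongly connected component of size ≥ 2 (or has a self-loop).
The vertices on cycles are {cdn, auth, cron, queue, store, search, worker} — 7 in total.

7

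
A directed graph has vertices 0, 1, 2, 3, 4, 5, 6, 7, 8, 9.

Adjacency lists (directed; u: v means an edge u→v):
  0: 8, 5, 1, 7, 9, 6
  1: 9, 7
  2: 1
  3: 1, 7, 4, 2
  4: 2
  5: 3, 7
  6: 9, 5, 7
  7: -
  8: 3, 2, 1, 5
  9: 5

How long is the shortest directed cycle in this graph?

4

For each vertex v, BFS finds the shortest path from v back to v.
The shortest such closed walk is 3 → 1 → 9 → 5 → 3, length 4.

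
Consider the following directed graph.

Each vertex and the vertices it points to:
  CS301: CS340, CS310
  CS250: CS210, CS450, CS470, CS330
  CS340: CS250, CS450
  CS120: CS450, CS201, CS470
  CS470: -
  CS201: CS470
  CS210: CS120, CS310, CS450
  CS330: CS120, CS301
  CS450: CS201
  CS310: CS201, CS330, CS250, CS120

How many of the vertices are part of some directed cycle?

6

A vertex is on a directed cycle iff it belongs to a strongly connected component of size ≥ 2 (or has a self-loop).
The vertices on cycles are {CS210, CS250, CS301, CS310, CS330, CS340} — 6 in total.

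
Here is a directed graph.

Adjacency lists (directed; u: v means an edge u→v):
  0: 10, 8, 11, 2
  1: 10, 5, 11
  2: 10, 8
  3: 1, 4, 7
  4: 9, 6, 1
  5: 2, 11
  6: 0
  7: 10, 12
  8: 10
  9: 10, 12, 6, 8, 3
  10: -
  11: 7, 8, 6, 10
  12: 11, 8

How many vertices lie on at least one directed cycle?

8

A vertex is on a directed cycle iff it belongs to a strongly connected component of size ≥ 2 (or has a self-loop).
The vertices on cycles are {0, 3, 4, 6, 7, 9, 11, 12} — 8 in total.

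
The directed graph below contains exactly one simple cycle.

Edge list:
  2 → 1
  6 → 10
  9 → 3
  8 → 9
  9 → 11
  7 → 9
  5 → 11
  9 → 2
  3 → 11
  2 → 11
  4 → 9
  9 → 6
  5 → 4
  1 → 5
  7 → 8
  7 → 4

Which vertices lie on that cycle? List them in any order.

DFS with gray/black marking from 4:
4 gray
  9 gray
    2 gray
      11 gray
      11 black
      1 gray
        5 gray
          5→11: 11 black — skip
          5→4: 4 is gray → back edge
Back edge closes the cycle 4 → 9 → 2 → 1 → 5 → 4; its vertices are {1, 2, 4, 5, 9}.

1, 2, 4, 5, 9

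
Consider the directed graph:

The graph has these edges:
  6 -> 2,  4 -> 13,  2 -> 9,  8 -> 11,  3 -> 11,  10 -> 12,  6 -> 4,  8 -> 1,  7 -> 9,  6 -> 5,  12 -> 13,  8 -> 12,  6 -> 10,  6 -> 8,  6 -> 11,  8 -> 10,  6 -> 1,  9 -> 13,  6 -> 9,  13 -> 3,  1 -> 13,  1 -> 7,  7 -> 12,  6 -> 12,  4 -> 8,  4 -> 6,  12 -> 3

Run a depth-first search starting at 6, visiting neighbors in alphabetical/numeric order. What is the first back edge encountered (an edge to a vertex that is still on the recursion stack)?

DFS from 6 (visiting neighbors in alphabetical/numeric order); mark gray on enter, black on exit:
6 gray
  1 gray
    7 gray
      9 gray
        13 gray
          3 gray
            11 gray
            11 black
          3 black
        13 black
      9 black
      12 gray
        12→3: 3 black — skip
        12→13: 13 black — skip
      12 black
    7 black
    1→13: 13 black — skip
  1 black
  2 gray
    2→9: 9 black — skip
  2 black
  4 gray
    4→6: 6 is gray → back edge
First back edge: 4 → 6.

4→6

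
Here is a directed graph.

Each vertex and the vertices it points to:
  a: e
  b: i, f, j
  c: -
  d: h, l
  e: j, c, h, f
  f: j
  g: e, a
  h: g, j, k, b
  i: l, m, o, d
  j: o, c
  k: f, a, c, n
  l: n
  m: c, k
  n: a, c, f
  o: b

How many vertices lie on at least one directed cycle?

14

A vertex is on a directed cycle iff it belongs to a strongly connected component of size ≥ 2 (or has a self-loop).
The vertices on cycles are {a, b, d, e, f, g, h, i, j, k, l, m, n, o} — 14 in total.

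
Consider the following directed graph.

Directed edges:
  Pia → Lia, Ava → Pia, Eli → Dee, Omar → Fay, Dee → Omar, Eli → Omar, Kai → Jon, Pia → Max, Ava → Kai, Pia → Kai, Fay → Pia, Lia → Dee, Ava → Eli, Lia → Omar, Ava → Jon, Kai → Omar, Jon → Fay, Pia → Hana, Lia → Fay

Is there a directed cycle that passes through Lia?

Lia is on a cycle iff Lia can reach itself via ≥1 edge.
Lia → Fay → Pia → Lia — yes.

Yes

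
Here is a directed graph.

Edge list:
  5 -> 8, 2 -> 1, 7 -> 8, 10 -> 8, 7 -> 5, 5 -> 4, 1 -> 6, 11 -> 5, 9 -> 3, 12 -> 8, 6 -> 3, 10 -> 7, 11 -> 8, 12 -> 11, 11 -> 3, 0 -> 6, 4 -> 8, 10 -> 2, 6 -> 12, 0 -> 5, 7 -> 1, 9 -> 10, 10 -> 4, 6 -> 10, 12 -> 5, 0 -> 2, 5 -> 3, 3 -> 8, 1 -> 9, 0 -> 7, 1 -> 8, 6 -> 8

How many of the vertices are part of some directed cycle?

6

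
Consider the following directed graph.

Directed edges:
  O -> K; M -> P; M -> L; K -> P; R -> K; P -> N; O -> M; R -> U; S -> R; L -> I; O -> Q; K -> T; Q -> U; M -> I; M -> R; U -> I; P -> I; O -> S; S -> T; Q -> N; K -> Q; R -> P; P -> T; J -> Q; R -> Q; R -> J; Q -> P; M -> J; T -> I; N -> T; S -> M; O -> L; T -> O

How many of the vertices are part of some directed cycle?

10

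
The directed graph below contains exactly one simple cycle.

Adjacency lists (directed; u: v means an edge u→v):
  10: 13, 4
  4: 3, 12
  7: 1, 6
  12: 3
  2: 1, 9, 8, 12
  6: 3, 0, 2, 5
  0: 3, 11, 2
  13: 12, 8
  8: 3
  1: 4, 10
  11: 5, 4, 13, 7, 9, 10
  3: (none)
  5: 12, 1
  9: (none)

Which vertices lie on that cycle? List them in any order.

0, 6, 7, 11

DFS with gray/black marking from 6:
6 gray
  3 gray
  3 black
  0 gray
    0→3: 3 black — skip
    11 gray
      5 gray
        12 gray
          12→3: 3 black — skip
        12 black
        1 gray
          4 gray
            4→3: 3 black — skip
            4→12: 12 black — skip
          4 black
          10 gray
            13 gray
              13→12: 12 black — skip
              8 gray
                8→3: 3 black — skip
              8 black
            13 black
            10→4: 4 black — skip
          10 black
        1 black
      5 black
      11→4: 4 black — skip
      11→13: 13 black — skip
      7 gray
        7→1: 1 black — skip
        7→6: 6 is gray → back edge
Back edge closes the cycle 6 → 0 → 11 → 7 → 6; its vertices are {0, 6, 7, 11}.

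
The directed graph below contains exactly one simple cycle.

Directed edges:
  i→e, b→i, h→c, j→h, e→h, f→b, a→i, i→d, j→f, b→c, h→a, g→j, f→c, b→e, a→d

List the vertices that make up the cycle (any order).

a, e, h, i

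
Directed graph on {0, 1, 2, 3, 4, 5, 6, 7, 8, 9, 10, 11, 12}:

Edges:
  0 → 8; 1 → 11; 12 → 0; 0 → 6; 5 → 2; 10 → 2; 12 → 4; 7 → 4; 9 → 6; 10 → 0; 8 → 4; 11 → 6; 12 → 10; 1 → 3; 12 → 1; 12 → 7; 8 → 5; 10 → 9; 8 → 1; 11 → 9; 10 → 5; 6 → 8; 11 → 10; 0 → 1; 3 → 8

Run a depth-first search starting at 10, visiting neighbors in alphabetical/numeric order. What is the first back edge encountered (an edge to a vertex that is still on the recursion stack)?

DFS from 10 (visiting neighbors in alphabetical/numeric order); mark gray on enter, black on exit:
10 gray
  0 gray
    1 gray
      3 gray
        8 gray
          8→1: 1 is gray → back edge
First back edge: 8 → 1.

8→1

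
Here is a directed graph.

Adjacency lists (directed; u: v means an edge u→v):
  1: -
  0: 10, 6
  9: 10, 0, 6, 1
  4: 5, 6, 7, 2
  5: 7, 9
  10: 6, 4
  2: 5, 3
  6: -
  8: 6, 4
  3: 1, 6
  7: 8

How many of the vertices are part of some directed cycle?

A vertex is on a directed cycle iff it belongs to a strongly connected component of size ≥ 2 (or has a self-loop).
The vertices on cycles are {0, 2, 4, 5, 7, 8, 9, 10} — 8 in total.

8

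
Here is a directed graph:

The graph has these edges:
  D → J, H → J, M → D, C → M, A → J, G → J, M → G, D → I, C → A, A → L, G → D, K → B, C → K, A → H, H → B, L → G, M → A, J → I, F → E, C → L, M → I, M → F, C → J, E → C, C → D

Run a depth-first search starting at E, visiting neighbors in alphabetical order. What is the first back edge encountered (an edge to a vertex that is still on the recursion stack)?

F→E

DFS from E (visiting neighbors in alphabetical order); mark gray on enter, black on exit:
E gray
  C gray
    A gray
      H gray
        B gray
        B black
        J gray
          I gray
          I black
        J black
      H black
      A→J: J black — skip
      L gray
        G gray
          D gray
            D→I: I black — skip
            D→J: J black — skip
          D black
          G→J: J black — skip
        G black
      L black
    A black
    C→D: D black — skip
    C→J: J black — skip
    K gray
      K→B: B black — skip
    K black
    C→L: L black — skip
    M gray
      M→A: A black — skip
      M→D: D black — skip
      F gray
        F→E: E is gray → back edge
First back edge: F → E.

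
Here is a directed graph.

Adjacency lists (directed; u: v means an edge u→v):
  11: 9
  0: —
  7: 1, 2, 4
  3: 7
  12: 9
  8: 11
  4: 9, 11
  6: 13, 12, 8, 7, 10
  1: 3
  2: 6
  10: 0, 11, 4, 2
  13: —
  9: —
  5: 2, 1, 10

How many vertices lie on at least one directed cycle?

6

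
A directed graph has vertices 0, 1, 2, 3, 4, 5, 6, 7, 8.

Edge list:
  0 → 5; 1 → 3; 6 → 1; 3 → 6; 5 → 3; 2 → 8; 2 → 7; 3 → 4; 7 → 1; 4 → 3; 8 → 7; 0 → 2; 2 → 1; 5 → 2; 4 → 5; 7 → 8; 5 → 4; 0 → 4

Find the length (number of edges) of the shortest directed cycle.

2

For each vertex v, BFS finds the shortest path from v back to v.
The shortest such closed walk is 4 → 3 → 4, length 2.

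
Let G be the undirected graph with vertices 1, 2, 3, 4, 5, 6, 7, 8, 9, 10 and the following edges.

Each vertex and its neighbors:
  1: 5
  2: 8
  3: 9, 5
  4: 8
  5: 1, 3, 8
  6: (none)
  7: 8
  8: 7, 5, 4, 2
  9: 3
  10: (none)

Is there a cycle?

DFS, tracking each vertex's parent; an edge to a visited non-parent vertex closes a cycle.
Start from 7:
visit 7 (parent –)
  visit 8 (parent 7)
    8–7: parent, skip
    visit 5 (parent 8)
      visit 1 (parent 5)
        1–5: parent, skip
      visit 3 (parent 5)
        visit 9 (parent 3)
          9–3: parent, skip
        3–5: parent, skip
      5–8: parent, skip
    visit 4 (parent 8)
      4–8: parent, skip
    visit 2 (parent 8)
      2–8: parent, skip
visit 6 (parent –)
visit 10 (parent –)
No non-parent visited neighbor found — the graph is a forest.

No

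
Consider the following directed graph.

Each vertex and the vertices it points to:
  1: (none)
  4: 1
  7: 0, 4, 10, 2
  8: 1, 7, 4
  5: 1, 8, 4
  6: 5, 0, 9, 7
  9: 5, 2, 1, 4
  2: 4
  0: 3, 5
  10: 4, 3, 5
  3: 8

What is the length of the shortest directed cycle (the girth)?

4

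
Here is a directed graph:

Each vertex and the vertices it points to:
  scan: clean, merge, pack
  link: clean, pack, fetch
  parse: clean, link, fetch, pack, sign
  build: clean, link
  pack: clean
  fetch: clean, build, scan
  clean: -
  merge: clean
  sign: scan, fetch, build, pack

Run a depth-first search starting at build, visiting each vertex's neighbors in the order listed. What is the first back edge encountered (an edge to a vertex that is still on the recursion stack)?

fetch->build

DFS from build (visiting each vertex's neighbors in the order listed); mark gray on enter, black on exit:
build gray
  clean gray
  clean black
  link gray
    link→clean: clean black — skip
    pack gray
      pack→clean: clean black — skip
    pack black
    fetch gray
      fetch→clean: clean black — skip
      fetch→build: build is gray → back edge
First back edge: fetch → build.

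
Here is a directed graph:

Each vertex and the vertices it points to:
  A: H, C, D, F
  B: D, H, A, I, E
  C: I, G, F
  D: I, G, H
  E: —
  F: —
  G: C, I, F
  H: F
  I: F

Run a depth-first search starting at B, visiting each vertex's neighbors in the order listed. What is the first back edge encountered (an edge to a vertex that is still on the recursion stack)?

C->G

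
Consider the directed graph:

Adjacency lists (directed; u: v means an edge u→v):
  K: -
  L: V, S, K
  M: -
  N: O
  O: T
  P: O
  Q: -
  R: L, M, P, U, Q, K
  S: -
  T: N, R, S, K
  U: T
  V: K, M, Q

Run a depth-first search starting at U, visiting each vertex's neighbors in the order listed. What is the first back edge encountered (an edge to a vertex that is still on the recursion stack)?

DFS from U (visiting each vertex's neighbors in the order listed); mark gray on enter, black on exit:
U gray
  T gray
    N gray
      O gray
        O→T: T is gray → back edge
First back edge: O → T.

O->T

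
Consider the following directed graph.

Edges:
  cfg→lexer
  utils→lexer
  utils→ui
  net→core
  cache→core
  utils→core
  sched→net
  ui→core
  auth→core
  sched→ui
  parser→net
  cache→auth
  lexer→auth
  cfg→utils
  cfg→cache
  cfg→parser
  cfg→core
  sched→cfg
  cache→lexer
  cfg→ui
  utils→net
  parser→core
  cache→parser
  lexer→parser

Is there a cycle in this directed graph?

DFS with white/gray/black marking, starting from auth:
auth gray
  core gray
  core black
auth black
lexer gray
  lexer→auth: auth black — skip
  parser gray
    net gray
      net→core: core black — skip
    net black
    parser→core: core black — skip
  parser black
lexer black
cache gray
  cache→lexer: lexer black — skip
  cache→parser: parser black — skip
  cache→core: core black — skip
  cache→auth: auth black — skip
cache black
sched gray
  sched→net: net black — skip
  ui gray
    ui→core: core black — skip
  ui black
  cfg gray
    utils gray
      utils→ui: ui black — skip
      utils→net: net black — skip
      utils→core: core black — skip
      utils→lexer: lexer black — skip
    utils black
    cfg→lexer: lexer black — skip
    cfg→parser: parser black — skip
    cfg→cache: cache black — skip
    cfg→ui: ui black — skip
    cfg→core: core black — skip
  cfg black
sched black
Every edge goes to a white or black vertex — no back edge, so the graph is acyclic.

No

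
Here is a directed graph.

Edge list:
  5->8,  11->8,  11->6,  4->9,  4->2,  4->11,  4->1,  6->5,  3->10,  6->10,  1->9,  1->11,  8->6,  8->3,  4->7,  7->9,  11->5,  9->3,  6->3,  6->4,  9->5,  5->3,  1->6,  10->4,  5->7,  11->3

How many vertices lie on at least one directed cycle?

A vertex is on a directed cycle iff it belongs to a strongly connected component of size ≥ 2 (or has a self-loop).
The vertices on cycles are {1, 3, 4, 5, 6, 7, 8, 9, 10, 11} — 10 in total.

10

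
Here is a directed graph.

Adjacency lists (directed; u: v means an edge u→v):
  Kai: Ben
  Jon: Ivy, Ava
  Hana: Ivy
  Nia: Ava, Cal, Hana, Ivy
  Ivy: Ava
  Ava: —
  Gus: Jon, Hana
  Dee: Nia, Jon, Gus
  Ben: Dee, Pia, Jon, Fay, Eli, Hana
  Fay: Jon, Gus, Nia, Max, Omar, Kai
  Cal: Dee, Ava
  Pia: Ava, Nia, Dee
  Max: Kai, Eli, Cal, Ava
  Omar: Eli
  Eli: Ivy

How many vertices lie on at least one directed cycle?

7

A vertex is on a directed cycle iff it belongs to a strongly connected component of size ≥ 2 (or has a self-loop).
The vertices on cycles are {Ben, Cal, Dee, Fay, Kai, Max, Nia} — 7 in total.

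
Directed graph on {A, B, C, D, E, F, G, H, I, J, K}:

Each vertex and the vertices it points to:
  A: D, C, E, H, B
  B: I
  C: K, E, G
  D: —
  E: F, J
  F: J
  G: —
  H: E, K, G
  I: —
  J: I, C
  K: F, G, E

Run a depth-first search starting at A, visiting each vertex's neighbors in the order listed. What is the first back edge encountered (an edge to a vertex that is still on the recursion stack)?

DFS from A (visiting each vertex's neighbors in the order listed); mark gray on enter, black on exit:
A gray
  D gray
  D black
  C gray
    K gray
      F gray
        J gray
          I gray
          I black
          J→C: C is gray → back edge
First back edge: J → C.

J→C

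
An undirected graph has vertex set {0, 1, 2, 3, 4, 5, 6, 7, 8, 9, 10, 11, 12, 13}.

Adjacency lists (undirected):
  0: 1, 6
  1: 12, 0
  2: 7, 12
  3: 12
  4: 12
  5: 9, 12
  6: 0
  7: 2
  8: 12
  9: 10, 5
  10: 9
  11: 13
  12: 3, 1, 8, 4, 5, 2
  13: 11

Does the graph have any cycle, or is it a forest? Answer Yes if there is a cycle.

DFS, tracking each vertex's parent; an edge to a visited non-parent vertex closes a cycle.
Start from 6:
visit 6 (parent –)
  visit 0 (parent 6)
    visit 1 (parent 0)
      visit 12 (parent 1)
        visit 3 (parent 12)
          3–12: parent, skip
        12–1: parent, skip
        visit 8 (parent 12)
          8–12: parent, skip
        visit 4 (parent 12)
          4–12: parent, skip
        visit 5 (parent 12)
          visit 9 (parent 5)
            visit 10 (parent 9)
              10–9: parent, skip
            9–5: parent, skip
          5–12: parent, skip
        visit 2 (parent 12)
          visit 7 (parent 2)
            7–2: parent, skip
          2–12: parent, skip
      1–0: parent, skip
    0–6: parent, skip
visit 11 (parent –)
  visit 13 (parent 11)
    13–11: parent, skip
No non-parent visited neighbor found — the graph is a forest.

No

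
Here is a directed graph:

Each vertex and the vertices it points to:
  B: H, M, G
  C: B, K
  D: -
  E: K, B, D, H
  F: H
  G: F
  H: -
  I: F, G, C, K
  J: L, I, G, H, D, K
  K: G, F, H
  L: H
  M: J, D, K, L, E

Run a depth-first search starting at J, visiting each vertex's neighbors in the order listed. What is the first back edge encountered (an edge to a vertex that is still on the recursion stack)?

M→J

DFS from J (visiting each vertex's neighbors in the order listed); mark gray on enter, black on exit:
J gray
  L gray
    H gray
    H black
  L black
  I gray
    F gray
      F→H: H black — skip
    F black
    G gray
      G→F: F black — skip
    G black
    C gray
      B gray
        B→H: H black — skip
        M gray
          M→J: J is gray → back edge
First back edge: M → J.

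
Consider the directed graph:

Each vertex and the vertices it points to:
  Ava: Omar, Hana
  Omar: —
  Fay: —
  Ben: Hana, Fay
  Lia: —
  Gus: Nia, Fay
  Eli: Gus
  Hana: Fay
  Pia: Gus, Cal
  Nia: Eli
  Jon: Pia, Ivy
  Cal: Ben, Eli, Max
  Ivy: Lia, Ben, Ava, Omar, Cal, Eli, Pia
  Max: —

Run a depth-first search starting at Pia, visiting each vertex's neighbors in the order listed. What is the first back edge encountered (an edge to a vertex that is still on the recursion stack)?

Eli→Gus

DFS from Pia (visiting each vertex's neighbors in the order listed); mark gray on enter, black on exit:
Pia gray
  Gus gray
    Nia gray
      Eli gray
        Eli→Gus: Gus is gray → back edge
First back edge: Eli → Gus.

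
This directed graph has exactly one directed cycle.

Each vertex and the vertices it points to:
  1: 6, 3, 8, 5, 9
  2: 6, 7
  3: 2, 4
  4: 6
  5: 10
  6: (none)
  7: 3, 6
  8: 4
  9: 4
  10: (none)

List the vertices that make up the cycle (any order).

2, 3, 7

DFS with gray/black marking from 3:
3 gray
  2 gray
    6 gray
    6 black
    7 gray
      7→3: 3 is gray → back edge
Back edge closes the cycle 3 → 2 → 7 → 3; its vertices are {2, 3, 7}.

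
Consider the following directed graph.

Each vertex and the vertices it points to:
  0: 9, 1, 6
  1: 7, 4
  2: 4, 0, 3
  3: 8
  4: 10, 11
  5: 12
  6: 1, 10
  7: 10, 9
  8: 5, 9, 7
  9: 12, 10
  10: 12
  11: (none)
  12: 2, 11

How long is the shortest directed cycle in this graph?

4

For each vertex v, BFS finds the shortest path from v back to v.
The shortest such closed walk is 2 → 4 → 10 → 12 → 2, length 4.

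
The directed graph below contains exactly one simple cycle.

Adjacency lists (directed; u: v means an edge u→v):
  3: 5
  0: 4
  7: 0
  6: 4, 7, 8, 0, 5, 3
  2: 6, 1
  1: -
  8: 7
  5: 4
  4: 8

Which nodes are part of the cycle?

0, 4, 7, 8

DFS with gray/black marking from 7:
7 gray
  0 gray
    4 gray
      8 gray
        8→7: 7 is gray → back edge
Back edge closes the cycle 7 → 0 → 4 → 8 → 7; its vertices are {0, 4, 7, 8}.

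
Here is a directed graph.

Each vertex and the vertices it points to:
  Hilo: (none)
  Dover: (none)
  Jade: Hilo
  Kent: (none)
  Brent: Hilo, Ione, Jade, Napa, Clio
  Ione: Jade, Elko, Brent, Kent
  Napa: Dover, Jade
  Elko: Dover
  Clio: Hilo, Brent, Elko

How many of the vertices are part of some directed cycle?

A vertex is on a directed cycle iff it belongs to a strongly connected component of size ≥ 2 (or has a self-loop).
The vertices on cycles are {Clio, Ione, Brent} — 3 in total.

3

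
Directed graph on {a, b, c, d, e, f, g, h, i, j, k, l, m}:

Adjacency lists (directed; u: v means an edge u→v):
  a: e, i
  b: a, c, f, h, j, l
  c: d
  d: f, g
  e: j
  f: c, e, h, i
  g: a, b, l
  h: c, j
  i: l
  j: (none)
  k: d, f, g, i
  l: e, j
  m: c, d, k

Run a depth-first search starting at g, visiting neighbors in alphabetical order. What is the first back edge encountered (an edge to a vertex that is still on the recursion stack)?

DFS from g (visiting neighbors in alphabetical order); mark gray on enter, black on exit:
g gray
  a gray
    e gray
      j gray
      j black
    e black
    i gray
      l gray
        l→e: e black — skip
        l→j: j black — skip
      l black
    i black
  a black
  b gray
    b→a: a black — skip
    c gray
      d gray
        f gray
          f→c: c is gray → back edge
First back edge: f → c.

f->c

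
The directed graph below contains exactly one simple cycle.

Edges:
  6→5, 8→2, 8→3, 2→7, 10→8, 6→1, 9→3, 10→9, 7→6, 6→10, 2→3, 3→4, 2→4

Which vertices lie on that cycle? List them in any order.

2, 6, 7, 8, 10

DFS with gray/black marking from 6:
6 gray
  1 gray
  1 black
  5 gray
  5 black
  10 gray
    9 gray
      3 gray
        4 gray
        4 black
      3 black
    9 black
    8 gray
      2 gray
        7 gray
          7→6: 6 is gray → back edge
Back edge closes the cycle 6 → 10 → 8 → 2 → 7 → 6; its vertices are {2, 6, 7, 8, 10}.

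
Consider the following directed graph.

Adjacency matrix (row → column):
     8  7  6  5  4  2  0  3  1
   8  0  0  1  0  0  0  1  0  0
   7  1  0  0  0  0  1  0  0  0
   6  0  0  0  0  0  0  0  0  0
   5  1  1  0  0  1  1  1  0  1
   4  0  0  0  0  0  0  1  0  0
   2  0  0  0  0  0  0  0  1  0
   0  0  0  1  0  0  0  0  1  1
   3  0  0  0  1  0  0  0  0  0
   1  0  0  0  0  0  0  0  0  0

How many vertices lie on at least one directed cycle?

7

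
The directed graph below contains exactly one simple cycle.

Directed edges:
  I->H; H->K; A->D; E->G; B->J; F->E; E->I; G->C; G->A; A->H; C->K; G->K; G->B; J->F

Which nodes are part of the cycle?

B, E, F, G, J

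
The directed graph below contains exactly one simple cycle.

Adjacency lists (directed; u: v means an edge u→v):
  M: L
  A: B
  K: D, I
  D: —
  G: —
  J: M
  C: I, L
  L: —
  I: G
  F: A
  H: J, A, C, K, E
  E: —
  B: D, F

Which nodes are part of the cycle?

A, B, F

DFS with gray/black marking from A:
A gray
  B gray
    D gray
    D black
    F gray
      F→A: A is gray → back edge
Back edge closes the cycle A → B → F → A; its vertices are {A, B, F}.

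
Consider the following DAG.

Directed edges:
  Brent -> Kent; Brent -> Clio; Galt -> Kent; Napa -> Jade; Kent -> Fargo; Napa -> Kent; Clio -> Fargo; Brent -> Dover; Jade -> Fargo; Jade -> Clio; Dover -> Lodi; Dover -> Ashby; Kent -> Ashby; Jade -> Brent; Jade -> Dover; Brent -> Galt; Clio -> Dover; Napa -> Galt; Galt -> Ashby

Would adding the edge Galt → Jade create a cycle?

Adding Galt→Jade creates a cycle iff Jade can already reach Galt.
Path from Jade: Jade → Brent → Galt.
So Jade → … → Galt → Jade is a cycle.

Yes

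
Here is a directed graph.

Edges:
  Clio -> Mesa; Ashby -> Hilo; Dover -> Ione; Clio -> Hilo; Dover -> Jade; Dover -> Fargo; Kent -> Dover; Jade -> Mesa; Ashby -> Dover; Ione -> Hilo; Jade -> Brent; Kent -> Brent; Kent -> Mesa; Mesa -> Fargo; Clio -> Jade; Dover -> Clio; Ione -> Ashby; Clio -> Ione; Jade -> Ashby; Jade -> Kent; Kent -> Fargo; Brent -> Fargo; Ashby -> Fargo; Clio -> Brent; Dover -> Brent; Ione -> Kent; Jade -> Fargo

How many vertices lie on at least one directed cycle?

A vertex is on a directed cycle iff it belongs to a strongly connected component of size ≥ 2 (or has a self-loop).
The vertices on cycles are {Clio, Ione, Jade, Kent, Ashby, Dover} — 6 in total.

6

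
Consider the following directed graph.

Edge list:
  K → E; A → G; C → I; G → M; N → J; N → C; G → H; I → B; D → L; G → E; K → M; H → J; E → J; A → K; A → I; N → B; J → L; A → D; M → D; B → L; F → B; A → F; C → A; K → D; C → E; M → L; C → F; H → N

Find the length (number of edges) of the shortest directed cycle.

5

For each vertex v, BFS finds the shortest path from v back to v.
The shortest such closed walk is N → C → A → G → H → N, length 5.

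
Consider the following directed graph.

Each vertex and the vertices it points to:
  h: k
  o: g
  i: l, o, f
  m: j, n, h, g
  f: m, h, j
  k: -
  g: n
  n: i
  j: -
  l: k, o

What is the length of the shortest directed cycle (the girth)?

4

For each vertex v, BFS finds the shortest path from v back to v.
The shortest such closed walk is i → o → g → n → i, length 4.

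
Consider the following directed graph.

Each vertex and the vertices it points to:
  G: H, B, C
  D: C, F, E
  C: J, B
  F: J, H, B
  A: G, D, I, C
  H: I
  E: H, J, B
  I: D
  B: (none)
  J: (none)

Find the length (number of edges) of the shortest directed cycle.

4

For each vertex v, BFS finds the shortest path from v back to v.
The shortest such closed walk is D → F → H → I → D, length 4.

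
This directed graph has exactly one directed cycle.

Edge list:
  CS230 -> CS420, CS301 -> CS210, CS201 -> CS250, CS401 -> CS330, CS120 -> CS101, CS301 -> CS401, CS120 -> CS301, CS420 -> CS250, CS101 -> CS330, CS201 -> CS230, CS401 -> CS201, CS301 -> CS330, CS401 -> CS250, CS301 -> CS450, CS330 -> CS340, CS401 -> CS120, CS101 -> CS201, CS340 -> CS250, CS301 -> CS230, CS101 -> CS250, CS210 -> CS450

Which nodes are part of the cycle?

DFS with gray/black marking from CS401:
CS401 gray
  CS330 gray
    CS340 gray
      CS250 gray
      CS250 black
    CS340 black
  CS330 black
  CS201 gray
    CS230 gray
      CS420 gray
        CS420→CS250: CS250 black — skip
      CS420 black
    CS230 black
    CS201→CS250: CS250 black — skip
  CS201 black
  CS401→CS250: CS250 black — skip
  CS120 gray
    CS101 gray
      CS101→CS201: CS201 black — skip
      CS101→CS250: CS250 black — skip
      CS101→CS330: CS330 black — skip
    CS101 black
    CS301 gray
      CS450 gray
      CS450 black
      CS301→CS230: CS230 black — skip
      CS301→CS330: CS330 black — skip
      CS301→CS401: CS401 is gray → back edge
Back edge closes the cycle CS401 → CS120 → CS301 → CS401; its vertices are {CS120, CS301, CS401}.

CS120, CS301, CS401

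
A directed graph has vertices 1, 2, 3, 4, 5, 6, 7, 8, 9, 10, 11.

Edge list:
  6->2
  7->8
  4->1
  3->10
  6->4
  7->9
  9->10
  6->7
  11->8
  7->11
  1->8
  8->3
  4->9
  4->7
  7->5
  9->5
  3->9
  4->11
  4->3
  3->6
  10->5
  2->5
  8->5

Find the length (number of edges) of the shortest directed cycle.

For each vertex v, BFS finds the shortest path from v back to v.
The shortest such closed walk is 4 → 3 → 6 → 4, length 3.

3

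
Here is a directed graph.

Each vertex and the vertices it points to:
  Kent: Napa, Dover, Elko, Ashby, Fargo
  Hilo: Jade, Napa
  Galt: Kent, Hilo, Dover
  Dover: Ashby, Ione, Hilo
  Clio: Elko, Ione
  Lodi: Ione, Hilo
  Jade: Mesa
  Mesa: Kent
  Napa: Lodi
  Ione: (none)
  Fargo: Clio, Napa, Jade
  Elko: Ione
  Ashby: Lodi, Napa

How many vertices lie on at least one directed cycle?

A vertex is on a directed cycle iff it belongs to a strongly connected component of size ≥ 2 (or has a self-loop).
The vertices on cycles are {Hilo, Jade, Kent, Lodi, Mesa, Napa, Ashby, Dover, Fargo} — 9 in total.

9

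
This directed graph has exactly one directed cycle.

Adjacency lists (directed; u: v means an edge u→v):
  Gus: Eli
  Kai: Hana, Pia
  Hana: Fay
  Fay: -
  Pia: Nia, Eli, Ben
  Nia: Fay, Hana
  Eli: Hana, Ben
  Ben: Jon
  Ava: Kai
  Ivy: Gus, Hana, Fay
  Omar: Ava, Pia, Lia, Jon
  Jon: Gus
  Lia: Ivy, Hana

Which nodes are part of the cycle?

DFS with gray/black marking from Jon:
Jon gray
  Gus gray
    Eli gray
      Hana gray
        Fay gray
        Fay black
      Hana black
      Ben gray
        Ben→Jon: Jon is gray → back edge
Back edge closes the cycle Jon → Gus → Eli → Ben → Jon; its vertices are {Ben, Eli, Gus, Jon}.

Ben, Eli, Gus, Jon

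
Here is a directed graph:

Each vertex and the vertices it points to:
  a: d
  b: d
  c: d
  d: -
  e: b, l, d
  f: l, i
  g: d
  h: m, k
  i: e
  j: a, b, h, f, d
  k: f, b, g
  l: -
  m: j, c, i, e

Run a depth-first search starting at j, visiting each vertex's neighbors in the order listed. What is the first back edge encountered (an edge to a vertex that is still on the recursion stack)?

DFS from j (visiting each vertex's neighbors in the order listed); mark gray on enter, black on exit:
j gray
  a gray
    d gray
    d black
  a black
  b gray
    b→d: d black — skip
  b black
  h gray
    m gray
      m→j: j is gray → back edge
First back edge: m → j.

m→j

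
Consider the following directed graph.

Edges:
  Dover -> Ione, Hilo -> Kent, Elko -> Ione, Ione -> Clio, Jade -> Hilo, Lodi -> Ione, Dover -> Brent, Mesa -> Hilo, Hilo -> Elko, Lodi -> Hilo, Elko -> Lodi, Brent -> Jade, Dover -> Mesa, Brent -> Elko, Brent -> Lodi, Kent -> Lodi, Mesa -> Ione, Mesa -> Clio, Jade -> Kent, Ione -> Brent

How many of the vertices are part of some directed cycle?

A vertex is on a directed cycle iff it belongs to a strongly connected component of size ≥ 2 (or has a self-loop).
The vertices on cycles are {Elko, Hilo, Ione, Jade, Kent, Lodi, Brent} — 7 in total.

7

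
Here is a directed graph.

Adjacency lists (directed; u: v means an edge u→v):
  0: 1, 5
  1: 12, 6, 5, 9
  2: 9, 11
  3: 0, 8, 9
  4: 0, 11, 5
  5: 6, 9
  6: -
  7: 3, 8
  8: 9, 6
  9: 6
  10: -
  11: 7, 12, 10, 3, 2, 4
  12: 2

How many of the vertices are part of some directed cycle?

A vertex is on a directed cycle iff it belongs to a strongly connected component of size ≥ 2 (or has a self-loop).
The vertices on cycles are {0, 1, 2, 3, 4, 7, 11, 12} — 8 in total.

8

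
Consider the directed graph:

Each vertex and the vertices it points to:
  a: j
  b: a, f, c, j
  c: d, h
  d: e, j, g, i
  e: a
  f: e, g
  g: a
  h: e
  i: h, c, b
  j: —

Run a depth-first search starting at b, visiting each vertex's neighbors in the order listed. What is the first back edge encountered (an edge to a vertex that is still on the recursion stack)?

i->c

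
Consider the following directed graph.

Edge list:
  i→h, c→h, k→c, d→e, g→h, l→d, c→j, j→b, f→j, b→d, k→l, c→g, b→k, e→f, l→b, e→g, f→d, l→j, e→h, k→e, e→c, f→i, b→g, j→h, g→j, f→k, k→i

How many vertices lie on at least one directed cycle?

9

A vertex is on a directed cycle iff it belongs to a strongly connected component of size ≥ 2 (or has a self-loop).
The vertices on cycles are {b, c, d, e, f, g, j, k, l} — 9 in total.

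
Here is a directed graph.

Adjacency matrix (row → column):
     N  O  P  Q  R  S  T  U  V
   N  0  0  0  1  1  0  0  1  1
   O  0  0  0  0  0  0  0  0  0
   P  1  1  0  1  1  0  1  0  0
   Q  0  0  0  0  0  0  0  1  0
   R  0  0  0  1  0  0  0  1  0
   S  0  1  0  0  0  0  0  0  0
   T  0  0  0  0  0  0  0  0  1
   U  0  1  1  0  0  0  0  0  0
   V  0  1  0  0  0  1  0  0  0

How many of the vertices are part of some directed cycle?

A vertex is on a directed cycle iff it belongs to a strongly connected component of size ≥ 2 (or has a self-loop).
The vertices on cycles are {N, P, Q, R, U} — 5 in total.

5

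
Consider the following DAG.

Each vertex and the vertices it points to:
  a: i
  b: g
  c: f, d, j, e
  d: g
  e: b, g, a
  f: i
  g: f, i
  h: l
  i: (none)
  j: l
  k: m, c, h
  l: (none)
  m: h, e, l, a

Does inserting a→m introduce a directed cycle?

Adding a→m creates a cycle iff m can already reach a.
Path from m: m → a.
So m → … → a → m is a cycle.

Yes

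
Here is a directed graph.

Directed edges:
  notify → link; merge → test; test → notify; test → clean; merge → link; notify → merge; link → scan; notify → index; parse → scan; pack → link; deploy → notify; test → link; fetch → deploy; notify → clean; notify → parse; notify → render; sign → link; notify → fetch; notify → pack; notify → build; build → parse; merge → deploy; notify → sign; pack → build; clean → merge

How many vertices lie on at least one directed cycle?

6

A vertex is on a directed cycle iff it belongs to a strongly connected component of size ≥ 2 (or has a self-loop).
The vertices on cycles are {test, clean, fetch, merge, deploy, notify} — 6 in total.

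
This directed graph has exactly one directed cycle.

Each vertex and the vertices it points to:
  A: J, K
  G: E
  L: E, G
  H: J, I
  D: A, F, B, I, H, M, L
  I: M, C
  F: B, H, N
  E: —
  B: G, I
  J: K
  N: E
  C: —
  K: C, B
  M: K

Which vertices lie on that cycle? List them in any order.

DFS with gray/black marking from B:
B gray
  G gray
    E gray
    E black
  G black
  I gray
    M gray
      K gray
        C gray
        C black
        K→B: B is gray → back edge
Back edge closes the cycle B → I → M → K → B; its vertices are {B, I, K, M}.

B, I, K, M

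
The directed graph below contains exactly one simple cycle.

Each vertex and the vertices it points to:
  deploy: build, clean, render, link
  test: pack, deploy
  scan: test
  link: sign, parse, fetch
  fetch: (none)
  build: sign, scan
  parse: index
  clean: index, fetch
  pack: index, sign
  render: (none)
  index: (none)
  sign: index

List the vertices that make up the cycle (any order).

DFS with gray/black marking from scan:
scan gray
  test gray
    pack gray
      index gray
      index black
      sign gray
        sign→index: index black — skip
      sign black
    pack black
    deploy gray
      build gray
        build→sign: sign black — skip
        build→scan: scan is gray → back edge
Back edge closes the cycle scan → test → deploy → build → scan; its vertices are {scan, test, build, deploy}.

scan, test, build, deploy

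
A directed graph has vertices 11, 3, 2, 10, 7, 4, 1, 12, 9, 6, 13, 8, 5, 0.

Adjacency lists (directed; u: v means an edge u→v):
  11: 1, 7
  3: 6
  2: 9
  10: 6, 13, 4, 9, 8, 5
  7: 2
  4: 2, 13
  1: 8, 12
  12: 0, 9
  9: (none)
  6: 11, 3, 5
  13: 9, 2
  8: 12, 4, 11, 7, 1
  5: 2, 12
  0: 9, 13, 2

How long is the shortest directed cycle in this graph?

For each vertex v, BFS finds the shortest path from v back to v.
The shortest such closed walk is 6 → 3 → 6, length 2.

2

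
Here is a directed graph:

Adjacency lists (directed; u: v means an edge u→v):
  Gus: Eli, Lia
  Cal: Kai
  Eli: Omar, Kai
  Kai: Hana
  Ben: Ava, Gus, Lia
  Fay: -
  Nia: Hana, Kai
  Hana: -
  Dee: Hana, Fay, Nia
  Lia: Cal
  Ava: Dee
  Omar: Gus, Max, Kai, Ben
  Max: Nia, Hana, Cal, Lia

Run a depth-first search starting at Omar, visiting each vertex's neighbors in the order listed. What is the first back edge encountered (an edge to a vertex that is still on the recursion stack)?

DFS from Omar (visiting each vertex's neighbors in the order listed); mark gray on enter, black on exit:
Omar gray
  Gus gray
    Eli gray
      Eli→Omar: Omar is gray → back edge
First back edge: Eli → Omar.

Eli→Omar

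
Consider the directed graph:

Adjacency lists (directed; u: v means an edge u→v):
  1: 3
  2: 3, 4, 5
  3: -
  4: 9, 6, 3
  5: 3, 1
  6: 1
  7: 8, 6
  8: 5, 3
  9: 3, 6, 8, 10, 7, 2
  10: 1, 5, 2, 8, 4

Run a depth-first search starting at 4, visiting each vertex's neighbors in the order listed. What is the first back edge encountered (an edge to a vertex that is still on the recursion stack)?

2->4

DFS from 4 (visiting each vertex's neighbors in the order listed); mark gray on enter, black on exit:
4 gray
  9 gray
    3 gray
    3 black
    6 gray
      1 gray
        1→3: 3 black — skip
      1 black
    6 black
    8 gray
      5 gray
        5→3: 3 black — skip
        5→1: 1 black — skip
      5 black
      8→3: 3 black — skip
    8 black
    10 gray
      10→1: 1 black — skip
      10→5: 5 black — skip
      2 gray
        2→3: 3 black — skip
        2→4: 4 is gray → back edge
First back edge: 2 → 4.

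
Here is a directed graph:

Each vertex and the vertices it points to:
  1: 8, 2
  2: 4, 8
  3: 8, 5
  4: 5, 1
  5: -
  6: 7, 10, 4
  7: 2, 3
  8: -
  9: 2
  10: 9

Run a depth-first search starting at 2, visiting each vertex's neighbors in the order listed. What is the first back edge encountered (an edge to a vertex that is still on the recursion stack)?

DFS from 2 (visiting each vertex's neighbors in the order listed); mark gray on enter, black on exit:
2 gray
  4 gray
    5 gray
    5 black
    1 gray
      8 gray
      8 black
      1→2: 2 is gray → back edge
First back edge: 1 → 2.

1->2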